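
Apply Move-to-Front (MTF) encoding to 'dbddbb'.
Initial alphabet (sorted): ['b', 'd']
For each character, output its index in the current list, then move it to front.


MTF encoding:
'd': index 1 in ['b', 'd'] -> ['d', 'b']
'b': index 1 in ['d', 'b'] -> ['b', 'd']
'd': index 1 in ['b', 'd'] -> ['d', 'b']
'd': index 0 in ['d', 'b'] -> ['d', 'b']
'b': index 1 in ['d', 'b'] -> ['b', 'd']
'b': index 0 in ['b', 'd'] -> ['b', 'd']


Output: [1, 1, 1, 0, 1, 0]


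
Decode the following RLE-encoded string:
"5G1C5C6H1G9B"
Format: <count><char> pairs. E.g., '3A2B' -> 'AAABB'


Expanding each <count><char> pair:
  5G -> 'GGGGG'
  1C -> 'C'
  5C -> 'CCCCC'
  6H -> 'HHHHHH'
  1G -> 'G'
  9B -> 'BBBBBBBBB'

Decoded = GGGGGCCCCCCHHHHHHGBBBBBBBBB


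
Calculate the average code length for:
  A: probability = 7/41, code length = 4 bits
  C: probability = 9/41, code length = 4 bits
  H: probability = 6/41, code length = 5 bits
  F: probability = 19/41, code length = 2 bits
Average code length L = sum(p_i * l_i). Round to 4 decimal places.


Weighted contributions p_i * l_i:
  A: (7/41) * 4 = 28/41
  C: (9/41) * 4 = 36/41
  H: (6/41) * 5 = 30/41
  F: (19/41) * 2 = 38/41
Sum = (28 + 36 + 30 + 38)/41 = 132/41

L = 132/41 = 3.2195 bits/symbol


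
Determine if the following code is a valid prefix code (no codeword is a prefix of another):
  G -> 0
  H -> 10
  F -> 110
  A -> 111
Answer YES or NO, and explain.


Checking each pair (does one codeword prefix another?):
  G='0' vs H='10': no prefix
  G='0' vs F='110': no prefix
  G='0' vs A='111': no prefix
  H='10' vs G='0': no prefix
  H='10' vs F='110': no prefix
  H='10' vs A='111': no prefix
  F='110' vs G='0': no prefix
  F='110' vs H='10': no prefix
  F='110' vs A='111': no prefix
  A='111' vs G='0': no prefix
  A='111' vs H='10': no prefix
  A='111' vs F='110': no prefix
No violation found over all pairs.

YES -- this is a valid prefix code. No codeword is a prefix of any other codeword.


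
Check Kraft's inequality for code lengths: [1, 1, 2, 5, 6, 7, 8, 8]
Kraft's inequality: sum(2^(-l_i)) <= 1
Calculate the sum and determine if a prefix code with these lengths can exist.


Sum = 2^(-1) + 2^(-1) + 2^(-2) + 2^(-5) + 2^(-6) + 2^(-7) + 2^(-8) + 2^(-8)
    = 0.5 + 0.5 + 0.25 + 0.03125 + 0.015625 + 0.0078125 + 0.00390625 + 0.00390625
    = 336/256 = 1.3125
Since 1.3125 > 1, Kraft's inequality is NOT satisfied.
A prefix code with these lengths CANNOT exist.

Kraft sum = 1.3125. Not satisfied.


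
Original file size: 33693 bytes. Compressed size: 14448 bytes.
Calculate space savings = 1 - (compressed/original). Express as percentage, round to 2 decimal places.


ratio = compressed/original = 14448/33693 = 0.428813
savings = 1 - ratio = 1 - 0.428813 = 0.571187
as a percentage: 0.571187 * 100 = 57.12%

Space savings = 1 - 14448/33693 = 57.12%


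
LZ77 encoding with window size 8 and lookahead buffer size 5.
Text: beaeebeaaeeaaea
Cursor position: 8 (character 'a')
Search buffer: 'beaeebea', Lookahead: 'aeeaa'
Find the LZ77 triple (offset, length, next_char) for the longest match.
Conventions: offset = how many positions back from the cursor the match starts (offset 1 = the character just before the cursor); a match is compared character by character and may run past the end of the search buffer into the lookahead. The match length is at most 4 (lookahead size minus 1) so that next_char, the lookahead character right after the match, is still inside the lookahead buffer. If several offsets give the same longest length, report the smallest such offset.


Try each offset into the search buffer:
  offset=1 (pos 7, char 'a'): match length 1
  offset=2 (pos 6, char 'e'): match length 0
  offset=3 (pos 5, char 'b'): match length 0
  offset=4 (pos 4, char 'e'): match length 0
  offset=5 (pos 3, char 'e'): match length 0
  offset=6 (pos 2, char 'a'): match length 3
  offset=7 (pos 1, char 'e'): match length 0
  offset=8 (pos 0, char 'b'): match length 0
Longest match has length 3 at offset 6.
next_char = character at position 8 + 3 = 11 -> 'a'

Best match: offset=6, length=3 (matching 'aee' starting at position 2)
LZ77 triple: (6, 3, 'a')


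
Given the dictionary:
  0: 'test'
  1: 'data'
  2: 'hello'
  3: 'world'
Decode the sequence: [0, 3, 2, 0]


Look up each index in the dictionary:
  0 -> 'test'
  3 -> 'world'
  2 -> 'hello'
  0 -> 'test'

Decoded: "test world hello test"


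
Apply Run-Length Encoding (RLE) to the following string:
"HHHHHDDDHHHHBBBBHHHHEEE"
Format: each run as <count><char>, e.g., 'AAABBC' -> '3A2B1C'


Scanning runs left to right:
  i=0: run of 'H' x 5 -> '5H'
  i=5: run of 'D' x 3 -> '3D'
  i=8: run of 'H' x 4 -> '4H'
  i=12: run of 'B' x 4 -> '4B'
  i=16: run of 'H' x 4 -> '4H'
  i=20: run of 'E' x 3 -> '3E'

RLE = 5H3D4H4B4H3E


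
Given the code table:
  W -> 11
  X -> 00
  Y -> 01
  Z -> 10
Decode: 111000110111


Decoding:
11 -> W
10 -> Z
00 -> X
11 -> W
01 -> Y
11 -> W


Result: WZXWYW


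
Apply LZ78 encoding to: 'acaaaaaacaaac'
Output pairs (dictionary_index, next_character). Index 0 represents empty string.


LZ78 encoding steps:
Dictionary: {0: ''}
Step 1: w='' (idx 0), next='a' -> output (0, 'a'), add 'a' as idx 1
Step 2: w='' (idx 0), next='c' -> output (0, 'c'), add 'c' as idx 2
Step 3: w='a' (idx 1), next='a' -> output (1, 'a'), add 'aa' as idx 3
Step 4: w='aa' (idx 3), next='a' -> output (3, 'a'), add 'aaa' as idx 4
Step 5: w='a' (idx 1), next='c' -> output (1, 'c'), add 'ac' as idx 5
Step 6: w='aaa' (idx 4), next='c' -> output (4, 'c'), add 'aaac' as idx 6


Encoded: [(0, 'a'), (0, 'c'), (1, 'a'), (3, 'a'), (1, 'c'), (4, 'c')]


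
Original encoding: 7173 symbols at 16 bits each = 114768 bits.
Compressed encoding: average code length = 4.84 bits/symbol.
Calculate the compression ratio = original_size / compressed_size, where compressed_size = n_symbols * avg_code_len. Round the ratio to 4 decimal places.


original_size = n_symbols * orig_bits = 7173 * 16 = 114768 bits
compressed_size = n_symbols * avg_code_len = 7173 * 4.84 = 34717.32 bits
ratio = original_size / compressed_size = 114768 / 34717.32 = 3.3058

Compression ratio = 3.3058


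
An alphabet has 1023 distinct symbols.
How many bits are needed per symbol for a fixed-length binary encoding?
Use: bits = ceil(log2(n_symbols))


log2(1023) = 9.9986
Bracket: 2^9 = 512 < 1023 <= 2^10 = 1024
So ceil(log2(1023)) = 10

bits = ceil(log2(1023)) = ceil(9.9986) = 10 bits


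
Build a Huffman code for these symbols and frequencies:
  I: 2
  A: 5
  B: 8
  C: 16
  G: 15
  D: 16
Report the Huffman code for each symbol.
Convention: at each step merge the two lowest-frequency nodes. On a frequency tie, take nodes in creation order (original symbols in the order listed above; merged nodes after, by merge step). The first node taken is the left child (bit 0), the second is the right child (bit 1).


Huffman tree construction:
Step 1: Merge I(2) + A(5) = 7
Step 2: Merge (I+A)(7) + B(8) = 15
Step 3: Merge G(15) + ((I+A)+B)(15) = 30
Step 4: Merge C(16) + D(16) = 32
Step 5: Merge (G+((I+A)+B))(30) + (C+D)(32) = 62
Read each symbol's code off the tree from the root (left child = 0, right child = 1).

Codes:
  I: 0100 (length 4)
  A: 0101 (length 4)
  B: 011 (length 3)
  C: 10 (length 2)
  G: 00 (length 2)
  D: 11 (length 2)
Average code length: 146/62 = 2.3548 bits/symbol


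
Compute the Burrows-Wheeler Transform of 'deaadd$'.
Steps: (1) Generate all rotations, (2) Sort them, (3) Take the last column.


Rotations (sorted):
  0: $deaadd -> last char: d
  1: aadd$de -> last char: e
  2: add$dea -> last char: a
  3: d$deaad -> last char: d
  4: dd$deaa -> last char: a
  5: deaadd$ -> last char: $
  6: eaadd$d -> last char: d


BWT = deada$d


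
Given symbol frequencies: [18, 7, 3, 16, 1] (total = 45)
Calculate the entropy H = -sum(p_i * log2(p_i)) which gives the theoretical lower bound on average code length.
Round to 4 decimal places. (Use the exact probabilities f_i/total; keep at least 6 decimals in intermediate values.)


Per-symbol terms -p_i * log2(p_i) with p_i = f_i/45:
  p = 18/45 = 0.400000: log2(p) = -1.321928, -p*log2(p) = 0.528771
  p = 7/45 = 0.155556: log2(p) = -2.684498, -p*log2(p) = 0.417589
  p = 3/45 = 0.066667: log2(p) = -3.906891, -p*log2(p) = 0.260459
  p = 16/45 = 0.355556: log2(p) = -1.491853, -p*log2(p) = 0.530437
  p = 1/45 = 0.022222: log2(p) = -5.491853, -p*log2(p) = 0.122041
H = 0.528771 + 0.417589 + 0.260459 + 0.530437 + 0.122041 = 1.859297

H = 1.8593 bits/symbol


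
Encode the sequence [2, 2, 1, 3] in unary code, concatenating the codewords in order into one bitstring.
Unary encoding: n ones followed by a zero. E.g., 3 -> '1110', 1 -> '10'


Encode each number as n ones followed by a terminating 0:
  2 -> 110 (3 bits)
  2 -> 110 (3 bits)
  1 -> 10 (2 bits)
  3 -> 1110 (4 bits)
Total length = 3 + 3 + 2 + 4 = 12 bits.

Unary([2, 2, 1, 3]) = 110110101110 (12 bits)


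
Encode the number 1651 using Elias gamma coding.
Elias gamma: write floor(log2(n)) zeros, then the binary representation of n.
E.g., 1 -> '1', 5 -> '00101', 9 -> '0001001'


num_bits = floor(log2(1651)) + 1 = 11
leading_zeros = num_bits - 1 = 10
binary(1651) = 11001110011

Elias gamma(1651) = '0000000000' + '11001110011' = 000000000011001110011 (21 bits)


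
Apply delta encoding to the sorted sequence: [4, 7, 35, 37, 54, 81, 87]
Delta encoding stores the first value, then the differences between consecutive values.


First value: 4
Deltas:
  7 - 4 = 3
  35 - 7 = 28
  37 - 35 = 2
  54 - 37 = 17
  81 - 54 = 27
  87 - 81 = 6


Delta encoded: [4, 3, 28, 2, 17, 27, 6]


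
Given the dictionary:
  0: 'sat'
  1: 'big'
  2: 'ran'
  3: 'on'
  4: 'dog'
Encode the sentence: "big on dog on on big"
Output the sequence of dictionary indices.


Look up each word in the dictionary:
  'big' -> 1
  'on' -> 3
  'dog' -> 4
  'on' -> 3
  'on' -> 3
  'big' -> 1

Encoded: [1, 3, 4, 3, 3, 1]


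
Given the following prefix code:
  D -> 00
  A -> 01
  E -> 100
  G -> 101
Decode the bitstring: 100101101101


Decoding step by step:
Bits 100 -> E
Bits 101 -> G
Bits 101 -> G
Bits 101 -> G


Decoded message: EGGG


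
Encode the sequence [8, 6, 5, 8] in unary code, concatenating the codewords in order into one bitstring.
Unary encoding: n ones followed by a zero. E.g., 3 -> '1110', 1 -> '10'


Encode each number as n ones followed by a terminating 0:
  8 -> 111111110 (9 bits)
  6 -> 1111110 (7 bits)
  5 -> 111110 (6 bits)
  8 -> 111111110 (9 bits)
Total length = 9 + 7 + 6 + 9 = 31 bits.

Unary([8, 6, 5, 8]) = 1111111101111110111110111111110 (31 bits)


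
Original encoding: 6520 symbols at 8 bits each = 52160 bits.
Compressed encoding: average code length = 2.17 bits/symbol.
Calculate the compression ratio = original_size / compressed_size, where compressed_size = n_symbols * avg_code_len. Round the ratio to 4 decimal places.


original_size = n_symbols * orig_bits = 6520 * 8 = 52160 bits
compressed_size = n_symbols * avg_code_len = 6520 * 2.17 = 14148.4 bits
ratio = original_size / compressed_size = 52160 / 14148.4 = 3.6866

Compression ratio = 3.6866


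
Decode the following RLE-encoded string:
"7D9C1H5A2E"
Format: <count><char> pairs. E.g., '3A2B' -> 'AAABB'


Expanding each <count><char> pair:
  7D -> 'DDDDDDD'
  9C -> 'CCCCCCCCC'
  1H -> 'H'
  5A -> 'AAAAA'
  2E -> 'EE'

Decoded = DDDDDDDCCCCCCCCCHAAAAAEE


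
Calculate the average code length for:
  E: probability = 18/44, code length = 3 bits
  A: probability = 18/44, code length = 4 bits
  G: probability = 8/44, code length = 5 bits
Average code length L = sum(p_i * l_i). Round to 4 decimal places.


Weighted contributions p_i * l_i:
  E: (18/44) * 3 = 54/44
  A: (18/44) * 4 = 72/44
  G: (8/44) * 5 = 40/44
Sum = (54 + 72 + 40)/44 = 166/44

L = 166/44 = 3.7727 bits/symbol


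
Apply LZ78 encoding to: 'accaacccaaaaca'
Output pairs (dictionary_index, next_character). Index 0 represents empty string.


LZ78 encoding steps:
Dictionary: {0: ''}
Step 1: w='' (idx 0), next='a' -> output (0, 'a'), add 'a' as idx 1
Step 2: w='' (idx 0), next='c' -> output (0, 'c'), add 'c' as idx 2
Step 3: w='c' (idx 2), next='a' -> output (2, 'a'), add 'ca' as idx 3
Step 4: w='a' (idx 1), next='c' -> output (1, 'c'), add 'ac' as idx 4
Step 5: w='c' (idx 2), next='c' -> output (2, 'c'), add 'cc' as idx 5
Step 6: w='a' (idx 1), next='a' -> output (1, 'a'), add 'aa' as idx 6
Step 7: w='aa' (idx 6), next='c' -> output (6, 'c'), add 'aac' as idx 7
Step 8: w='a' (idx 1), end of input -> output (1, '')


Encoded: [(0, 'a'), (0, 'c'), (2, 'a'), (1, 'c'), (2, 'c'), (1, 'a'), (6, 'c'), (1, '')]


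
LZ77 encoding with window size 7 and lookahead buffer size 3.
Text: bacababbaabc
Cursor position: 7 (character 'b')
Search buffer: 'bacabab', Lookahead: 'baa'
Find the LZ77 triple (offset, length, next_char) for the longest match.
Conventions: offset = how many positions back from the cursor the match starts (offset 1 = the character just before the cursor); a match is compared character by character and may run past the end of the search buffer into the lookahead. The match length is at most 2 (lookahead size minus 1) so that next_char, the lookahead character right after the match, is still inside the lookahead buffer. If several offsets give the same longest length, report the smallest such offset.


Try each offset into the search buffer:
  offset=1 (pos 6, char 'b'): match length 1
  offset=2 (pos 5, char 'a'): match length 0
  offset=3 (pos 4, char 'b'): match length 2
  offset=4 (pos 3, char 'a'): match length 0
  offset=5 (pos 2, char 'c'): match length 0
  offset=6 (pos 1, char 'a'): match length 0
  offset=7 (pos 0, char 'b'): match length 2
Longest match has length 2, found at offsets 3, 7; take the smallest, offset 3.
next_char = character at position 7 + 2 = 9 -> 'a'

Best match: offset=3, length=2 (matching 'ba' starting at position 4)
LZ77 triple: (3, 2, 'a')


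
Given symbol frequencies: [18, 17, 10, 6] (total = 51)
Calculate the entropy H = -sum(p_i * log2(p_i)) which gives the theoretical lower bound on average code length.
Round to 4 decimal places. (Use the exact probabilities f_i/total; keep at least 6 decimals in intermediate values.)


Per-symbol terms -p_i * log2(p_i) with p_i = f_i/51:
  p = 18/51 = 0.352941: log2(p) = -1.502500, -p*log2(p) = 0.530294
  p = 17/51 = 0.333333: log2(p) = -1.584963, -p*log2(p) = 0.528321
  p = 10/51 = 0.196078: log2(p) = -2.350497, -p*log2(p) = 0.460882
  p = 6/51 = 0.117647: log2(p) = -3.087463, -p*log2(p) = 0.363231
H = 0.530294 + 0.528321 + 0.460882 + 0.363231 = 1.882728

H = 1.8827 bits/symbol


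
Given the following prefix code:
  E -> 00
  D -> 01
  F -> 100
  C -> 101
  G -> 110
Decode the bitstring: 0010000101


Decoding step by step:
Bits 00 -> E
Bits 100 -> F
Bits 00 -> E
Bits 101 -> C


Decoded message: EFEC


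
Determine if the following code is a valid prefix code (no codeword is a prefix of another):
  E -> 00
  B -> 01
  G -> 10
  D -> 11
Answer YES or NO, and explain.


Checking each pair (does one codeword prefix another?):
  E='00' vs B='01': no prefix
  E='00' vs G='10': no prefix
  E='00' vs D='11': no prefix
  B='01' vs E='00': no prefix
  B='01' vs G='10': no prefix
  B='01' vs D='11': no prefix
  G='10' vs E='00': no prefix
  G='10' vs B='01': no prefix
  G='10' vs D='11': no prefix
  D='11' vs E='00': no prefix
  D='11' vs B='01': no prefix
  D='11' vs G='10': no prefix
No violation found over all pairs.

YES -- this is a valid prefix code. No codeword is a prefix of any other codeword.


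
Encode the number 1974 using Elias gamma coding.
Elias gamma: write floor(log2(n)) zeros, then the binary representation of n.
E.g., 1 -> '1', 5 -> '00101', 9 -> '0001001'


num_bits = floor(log2(1974)) + 1 = 11
leading_zeros = num_bits - 1 = 10
binary(1974) = 11110110110

Elias gamma(1974) = '0000000000' + '11110110110' = 000000000011110110110 (21 bits)


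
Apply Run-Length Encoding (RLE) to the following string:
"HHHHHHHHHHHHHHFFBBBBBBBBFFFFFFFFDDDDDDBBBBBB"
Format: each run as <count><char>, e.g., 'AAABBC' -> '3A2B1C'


Scanning runs left to right:
  i=0: run of 'H' x 14 -> '14H'
  i=14: run of 'F' x 2 -> '2F'
  i=16: run of 'B' x 8 -> '8B'
  i=24: run of 'F' x 8 -> '8F'
  i=32: run of 'D' x 6 -> '6D'
  i=38: run of 'B' x 6 -> '6B'

RLE = 14H2F8B8F6D6B


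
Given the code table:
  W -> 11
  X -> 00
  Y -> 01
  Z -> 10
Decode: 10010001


Decoding:
10 -> Z
01 -> Y
00 -> X
01 -> Y


Result: ZYXY


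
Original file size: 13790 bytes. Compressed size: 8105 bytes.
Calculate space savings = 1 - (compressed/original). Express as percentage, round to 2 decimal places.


ratio = compressed/original = 8105/13790 = 0.587745
savings = 1 - ratio = 1 - 0.587745 = 0.412255
as a percentage: 0.412255 * 100 = 41.23%

Space savings = 1 - 8105/13790 = 41.23%


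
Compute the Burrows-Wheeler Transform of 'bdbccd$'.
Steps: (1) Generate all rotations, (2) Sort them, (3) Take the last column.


Rotations (sorted):
  0: $bdbccd -> last char: d
  1: bccd$bd -> last char: d
  2: bdbccd$ -> last char: $
  3: ccd$bdb -> last char: b
  4: cd$bdbc -> last char: c
  5: d$bdbcc -> last char: c
  6: dbccd$b -> last char: b


BWT = dd$bccb


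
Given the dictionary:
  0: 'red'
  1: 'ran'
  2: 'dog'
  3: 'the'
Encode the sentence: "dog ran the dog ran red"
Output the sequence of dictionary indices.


Look up each word in the dictionary:
  'dog' -> 2
  'ran' -> 1
  'the' -> 3
  'dog' -> 2
  'ran' -> 1
  'red' -> 0

Encoded: [2, 1, 3, 2, 1, 0]


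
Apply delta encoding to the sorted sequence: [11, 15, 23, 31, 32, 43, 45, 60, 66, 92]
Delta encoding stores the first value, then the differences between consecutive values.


First value: 11
Deltas:
  15 - 11 = 4
  23 - 15 = 8
  31 - 23 = 8
  32 - 31 = 1
  43 - 32 = 11
  45 - 43 = 2
  60 - 45 = 15
  66 - 60 = 6
  92 - 66 = 26


Delta encoded: [11, 4, 8, 8, 1, 11, 2, 15, 6, 26]


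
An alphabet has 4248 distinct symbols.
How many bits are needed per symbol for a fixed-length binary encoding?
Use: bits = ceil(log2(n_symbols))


log2(4248) = 12.0526
Bracket: 2^12 = 4096 < 4248 <= 2^13 = 8192
So ceil(log2(4248)) = 13

bits = ceil(log2(4248)) = ceil(12.0526) = 13 bits


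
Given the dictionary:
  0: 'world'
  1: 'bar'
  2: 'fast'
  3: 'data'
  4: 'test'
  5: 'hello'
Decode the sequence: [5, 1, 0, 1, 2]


Look up each index in the dictionary:
  5 -> 'hello'
  1 -> 'bar'
  0 -> 'world'
  1 -> 'bar'
  2 -> 'fast'

Decoded: "hello bar world bar fast"


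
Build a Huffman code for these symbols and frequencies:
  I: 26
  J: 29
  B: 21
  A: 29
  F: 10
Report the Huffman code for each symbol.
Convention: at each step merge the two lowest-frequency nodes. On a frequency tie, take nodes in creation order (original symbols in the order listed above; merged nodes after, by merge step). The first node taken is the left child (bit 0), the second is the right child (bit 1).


Huffman tree construction:
Step 1: Merge F(10) + B(21) = 31
Step 2: Merge I(26) + J(29) = 55
Step 3: Merge A(29) + (F+B)(31) = 60
Step 4: Merge (I+J)(55) + (A+(F+B))(60) = 115
Read each symbol's code off the tree from the root (left child = 0, right child = 1).

Codes:
  I: 00 (length 2)
  J: 01 (length 2)
  B: 111 (length 3)
  A: 10 (length 2)
  F: 110 (length 3)
Average code length: 261/115 = 2.2696 bits/symbol


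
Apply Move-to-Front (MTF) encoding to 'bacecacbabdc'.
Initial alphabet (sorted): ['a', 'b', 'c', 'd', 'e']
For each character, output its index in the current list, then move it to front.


MTF encoding:
'b': index 1 in ['a', 'b', 'c', 'd', 'e'] -> ['b', 'a', 'c', 'd', 'e']
'a': index 1 in ['b', 'a', 'c', 'd', 'e'] -> ['a', 'b', 'c', 'd', 'e']
'c': index 2 in ['a', 'b', 'c', 'd', 'e'] -> ['c', 'a', 'b', 'd', 'e']
'e': index 4 in ['c', 'a', 'b', 'd', 'e'] -> ['e', 'c', 'a', 'b', 'd']
'c': index 1 in ['e', 'c', 'a', 'b', 'd'] -> ['c', 'e', 'a', 'b', 'd']
'a': index 2 in ['c', 'e', 'a', 'b', 'd'] -> ['a', 'c', 'e', 'b', 'd']
'c': index 1 in ['a', 'c', 'e', 'b', 'd'] -> ['c', 'a', 'e', 'b', 'd']
'b': index 3 in ['c', 'a', 'e', 'b', 'd'] -> ['b', 'c', 'a', 'e', 'd']
'a': index 2 in ['b', 'c', 'a', 'e', 'd'] -> ['a', 'b', 'c', 'e', 'd']
'b': index 1 in ['a', 'b', 'c', 'e', 'd'] -> ['b', 'a', 'c', 'e', 'd']
'd': index 4 in ['b', 'a', 'c', 'e', 'd'] -> ['d', 'b', 'a', 'c', 'e']
'c': index 3 in ['d', 'b', 'a', 'c', 'e'] -> ['c', 'd', 'b', 'a', 'e']


Output: [1, 1, 2, 4, 1, 2, 1, 3, 2, 1, 4, 3]


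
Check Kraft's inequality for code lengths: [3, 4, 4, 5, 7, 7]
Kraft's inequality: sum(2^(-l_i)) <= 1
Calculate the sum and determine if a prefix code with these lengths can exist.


Sum = 2^(-3) + 2^(-4) + 2^(-4) + 2^(-5) + 2^(-7) + 2^(-7)
    = 0.125 + 0.0625 + 0.0625 + 0.03125 + 0.0078125 + 0.0078125
    = 38/128 = 0.296875
Since 0.296875 <= 1, Kraft's inequality IS satisfied.
A prefix code with these lengths CAN exist.

Kraft sum = 0.296875. Satisfied.


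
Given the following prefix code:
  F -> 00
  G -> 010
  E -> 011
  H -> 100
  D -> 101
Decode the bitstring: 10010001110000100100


Decoding step by step:
Bits 100 -> H
Bits 100 -> H
Bits 011 -> E
Bits 100 -> H
Bits 00 -> F
Bits 100 -> H
Bits 100 -> H


Decoded message: HHEHFHH


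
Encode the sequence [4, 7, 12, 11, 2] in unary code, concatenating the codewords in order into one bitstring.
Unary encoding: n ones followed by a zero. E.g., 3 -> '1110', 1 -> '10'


Encode each number as n ones followed by a terminating 0:
  4 -> 11110 (5 bits)
  7 -> 11111110 (8 bits)
  12 -> 1111111111110 (13 bits)
  11 -> 111111111110 (12 bits)
  2 -> 110 (3 bits)
Total length = 5 + 8 + 13 + 12 + 3 = 41 bits.

Unary([4, 7, 12, 11, 2]) = 11110111111101111111111110111111111110110 (41 bits)


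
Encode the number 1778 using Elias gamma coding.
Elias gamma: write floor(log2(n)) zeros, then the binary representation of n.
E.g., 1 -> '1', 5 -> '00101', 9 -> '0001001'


num_bits = floor(log2(1778)) + 1 = 11
leading_zeros = num_bits - 1 = 10
binary(1778) = 11011110010

Elias gamma(1778) = '0000000000' + '11011110010' = 000000000011011110010 (21 bits)


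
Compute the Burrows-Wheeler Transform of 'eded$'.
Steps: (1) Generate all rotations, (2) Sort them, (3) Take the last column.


Rotations (sorted):
  0: $eded -> last char: d
  1: d$ede -> last char: e
  2: ded$e -> last char: e
  3: ed$ed -> last char: d
  4: eded$ -> last char: $


BWT = deed$


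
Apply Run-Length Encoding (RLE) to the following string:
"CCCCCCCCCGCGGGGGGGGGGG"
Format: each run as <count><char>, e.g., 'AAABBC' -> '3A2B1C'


Scanning runs left to right:
  i=0: run of 'C' x 9 -> '9C'
  i=9: run of 'G' x 1 -> '1G'
  i=10: run of 'C' x 1 -> '1C'
  i=11: run of 'G' x 11 -> '11G'

RLE = 9C1G1C11G


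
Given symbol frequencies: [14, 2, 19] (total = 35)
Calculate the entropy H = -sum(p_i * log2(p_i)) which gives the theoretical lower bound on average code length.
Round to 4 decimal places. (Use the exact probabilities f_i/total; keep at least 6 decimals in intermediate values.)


Per-symbol terms -p_i * log2(p_i) with p_i = f_i/35:
  p = 14/35 = 0.400000: log2(p) = -1.321928, -p*log2(p) = 0.528771
  p = 2/35 = 0.057143: log2(p) = -4.129283, -p*log2(p) = 0.235959
  p = 19/35 = 0.542857: log2(p) = -0.881356, -p*log2(p) = 0.478450
H = 0.528771 + 0.235959 + 0.478450 = 1.243180

H = 1.2432 bits/symbol


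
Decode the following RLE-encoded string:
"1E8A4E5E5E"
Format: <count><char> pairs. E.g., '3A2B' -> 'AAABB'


Expanding each <count><char> pair:
  1E -> 'E'
  8A -> 'AAAAAAAA'
  4E -> 'EEEE'
  5E -> 'EEEEE'
  5E -> 'EEEEE'

Decoded = EAAAAAAAAEEEEEEEEEEEEEE


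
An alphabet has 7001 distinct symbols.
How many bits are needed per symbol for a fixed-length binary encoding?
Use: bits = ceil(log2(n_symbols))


log2(7001) = 12.7733
Bracket: 2^12 = 4096 < 7001 <= 2^13 = 8192
So ceil(log2(7001)) = 13

bits = ceil(log2(7001)) = ceil(12.7733) = 13 bits


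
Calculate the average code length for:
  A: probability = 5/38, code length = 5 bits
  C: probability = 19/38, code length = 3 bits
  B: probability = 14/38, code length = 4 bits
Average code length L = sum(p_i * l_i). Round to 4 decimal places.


Weighted contributions p_i * l_i:
  A: (5/38) * 5 = 25/38
  C: (19/38) * 3 = 57/38
  B: (14/38) * 4 = 56/38
Sum = (25 + 57 + 56)/38 = 138/38

L = 138/38 = 3.6316 bits/symbol


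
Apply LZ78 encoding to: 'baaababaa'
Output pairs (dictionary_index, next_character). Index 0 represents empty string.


LZ78 encoding steps:
Dictionary: {0: ''}
Step 1: w='' (idx 0), next='b' -> output (0, 'b'), add 'b' as idx 1
Step 2: w='' (idx 0), next='a' -> output (0, 'a'), add 'a' as idx 2
Step 3: w='a' (idx 2), next='a' -> output (2, 'a'), add 'aa' as idx 3
Step 4: w='b' (idx 1), next='a' -> output (1, 'a'), add 'ba' as idx 4
Step 5: w='ba' (idx 4), next='a' -> output (4, 'a'), add 'baa' as idx 5


Encoded: [(0, 'b'), (0, 'a'), (2, 'a'), (1, 'a'), (4, 'a')]


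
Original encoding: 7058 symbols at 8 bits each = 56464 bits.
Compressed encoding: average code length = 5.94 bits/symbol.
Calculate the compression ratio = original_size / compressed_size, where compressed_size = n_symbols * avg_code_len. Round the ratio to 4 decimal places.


original_size = n_symbols * orig_bits = 7058 * 8 = 56464 bits
compressed_size = n_symbols * avg_code_len = 7058 * 5.94 = 41924.52 bits
ratio = original_size / compressed_size = 56464 / 41924.52 = 1.3468

Compression ratio = 1.3468


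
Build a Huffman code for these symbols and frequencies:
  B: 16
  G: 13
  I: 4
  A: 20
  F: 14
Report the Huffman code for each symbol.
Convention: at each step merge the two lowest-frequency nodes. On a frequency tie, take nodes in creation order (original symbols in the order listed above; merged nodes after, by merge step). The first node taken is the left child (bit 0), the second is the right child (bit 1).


Huffman tree construction:
Step 1: Merge I(4) + G(13) = 17
Step 2: Merge F(14) + B(16) = 30
Step 3: Merge (I+G)(17) + A(20) = 37
Step 4: Merge (F+B)(30) + ((I+G)+A)(37) = 67
Read each symbol's code off the tree from the root (left child = 0, right child = 1).

Codes:
  B: 01 (length 2)
  G: 101 (length 3)
  I: 100 (length 3)
  A: 11 (length 2)
  F: 00 (length 2)
Average code length: 151/67 = 2.2537 bits/symbol


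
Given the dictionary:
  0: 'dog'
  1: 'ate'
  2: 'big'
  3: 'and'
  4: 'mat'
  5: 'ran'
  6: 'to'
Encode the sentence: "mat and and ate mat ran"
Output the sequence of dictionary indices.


Look up each word in the dictionary:
  'mat' -> 4
  'and' -> 3
  'and' -> 3
  'ate' -> 1
  'mat' -> 4
  'ran' -> 5

Encoded: [4, 3, 3, 1, 4, 5]


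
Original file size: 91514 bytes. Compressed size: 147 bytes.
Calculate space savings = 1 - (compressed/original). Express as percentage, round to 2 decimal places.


ratio = compressed/original = 147/91514 = 0.001606
savings = 1 - ratio = 1 - 0.001606 = 0.998394
as a percentage: 0.998394 * 100 = 99.84%

Space savings = 1 - 147/91514 = 99.84%


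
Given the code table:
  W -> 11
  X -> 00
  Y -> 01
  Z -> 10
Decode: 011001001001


Decoding:
01 -> Y
10 -> Z
01 -> Y
00 -> X
10 -> Z
01 -> Y


Result: YZYXZY


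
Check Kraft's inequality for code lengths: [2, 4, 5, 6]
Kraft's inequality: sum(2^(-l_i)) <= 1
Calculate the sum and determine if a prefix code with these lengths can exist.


Sum = 2^(-2) + 2^(-4) + 2^(-5) + 2^(-6)
    = 0.25 + 0.0625 + 0.03125 + 0.015625
    = 23/64 = 0.359375
Since 0.359375 <= 1, Kraft's inequality IS satisfied.
A prefix code with these lengths CAN exist.

Kraft sum = 0.359375. Satisfied.


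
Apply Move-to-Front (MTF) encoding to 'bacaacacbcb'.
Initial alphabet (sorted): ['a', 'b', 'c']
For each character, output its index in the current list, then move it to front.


MTF encoding:
'b': index 1 in ['a', 'b', 'c'] -> ['b', 'a', 'c']
'a': index 1 in ['b', 'a', 'c'] -> ['a', 'b', 'c']
'c': index 2 in ['a', 'b', 'c'] -> ['c', 'a', 'b']
'a': index 1 in ['c', 'a', 'b'] -> ['a', 'c', 'b']
'a': index 0 in ['a', 'c', 'b'] -> ['a', 'c', 'b']
'c': index 1 in ['a', 'c', 'b'] -> ['c', 'a', 'b']
'a': index 1 in ['c', 'a', 'b'] -> ['a', 'c', 'b']
'c': index 1 in ['a', 'c', 'b'] -> ['c', 'a', 'b']
'b': index 2 in ['c', 'a', 'b'] -> ['b', 'c', 'a']
'c': index 1 in ['b', 'c', 'a'] -> ['c', 'b', 'a']
'b': index 1 in ['c', 'b', 'a'] -> ['b', 'c', 'a']


Output: [1, 1, 2, 1, 0, 1, 1, 1, 2, 1, 1]


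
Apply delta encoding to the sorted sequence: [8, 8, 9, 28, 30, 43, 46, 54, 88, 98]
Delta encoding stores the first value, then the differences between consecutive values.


First value: 8
Deltas:
  8 - 8 = 0
  9 - 8 = 1
  28 - 9 = 19
  30 - 28 = 2
  43 - 30 = 13
  46 - 43 = 3
  54 - 46 = 8
  88 - 54 = 34
  98 - 88 = 10


Delta encoded: [8, 0, 1, 19, 2, 13, 3, 8, 34, 10]


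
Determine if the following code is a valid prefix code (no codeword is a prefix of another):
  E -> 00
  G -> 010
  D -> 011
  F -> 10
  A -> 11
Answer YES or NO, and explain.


Checking each pair (does one codeword prefix another?):
  E='00' vs G='010': no prefix
  E='00' vs D='011': no prefix
  E='00' vs F='10': no prefix
  E='00' vs A='11': no prefix
  G='010' vs E='00': no prefix
  G='010' vs D='011': no prefix
  G='010' vs F='10': no prefix
  G='010' vs A='11': no prefix
  D='011' vs E='00': no prefix
  D='011' vs G='010': no prefix
  D='011' vs F='10': no prefix
  D='011' vs A='11': no prefix
  F='10' vs E='00': no prefix
  F='10' vs G='010': no prefix
  F='10' vs D='011': no prefix
  F='10' vs A='11': no prefix
  A='11' vs E='00': no prefix
  A='11' vs G='010': no prefix
  A='11' vs D='011': no prefix
  A='11' vs F='10': no prefix
No violation found over all pairs.

YES -- this is a valid prefix code. No codeword is a prefix of any other codeword.


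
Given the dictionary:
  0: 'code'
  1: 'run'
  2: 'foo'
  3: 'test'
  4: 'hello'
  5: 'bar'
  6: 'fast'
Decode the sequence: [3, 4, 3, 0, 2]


Look up each index in the dictionary:
  3 -> 'test'
  4 -> 'hello'
  3 -> 'test'
  0 -> 'code'
  2 -> 'foo'

Decoded: "test hello test code foo"


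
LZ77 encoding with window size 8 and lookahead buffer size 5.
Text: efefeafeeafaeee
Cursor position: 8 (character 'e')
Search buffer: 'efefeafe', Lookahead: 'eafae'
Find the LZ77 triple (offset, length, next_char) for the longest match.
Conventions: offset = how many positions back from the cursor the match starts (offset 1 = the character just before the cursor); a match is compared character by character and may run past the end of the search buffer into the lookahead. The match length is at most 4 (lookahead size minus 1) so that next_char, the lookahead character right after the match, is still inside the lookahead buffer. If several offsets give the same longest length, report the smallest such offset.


Try each offset into the search buffer:
  offset=1 (pos 7, char 'e'): match length 1
  offset=2 (pos 6, char 'f'): match length 0
  offset=3 (pos 5, char 'a'): match length 0
  offset=4 (pos 4, char 'e'): match length 3
  offset=5 (pos 3, char 'f'): match length 0
  offset=6 (pos 2, char 'e'): match length 1
  offset=7 (pos 1, char 'f'): match length 0
  offset=8 (pos 0, char 'e'): match length 1
Longest match has length 3 at offset 4.
next_char = character at position 8 + 3 = 11 -> 'a'

Best match: offset=4, length=3 (matching 'eaf' starting at position 4)
LZ77 triple: (4, 3, 'a')


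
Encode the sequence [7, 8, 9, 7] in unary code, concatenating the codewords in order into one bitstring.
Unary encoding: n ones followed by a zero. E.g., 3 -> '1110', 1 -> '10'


Encode each number as n ones followed by a terminating 0:
  7 -> 11111110 (8 bits)
  8 -> 111111110 (9 bits)
  9 -> 1111111110 (10 bits)
  7 -> 11111110 (8 bits)
Total length = 8 + 9 + 10 + 8 = 35 bits.

Unary([7, 8, 9, 7]) = 11111110111111110111111111011111110 (35 bits)


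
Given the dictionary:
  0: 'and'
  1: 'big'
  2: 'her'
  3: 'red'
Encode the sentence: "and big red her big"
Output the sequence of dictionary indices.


Look up each word in the dictionary:
  'and' -> 0
  'big' -> 1
  'red' -> 3
  'her' -> 2
  'big' -> 1

Encoded: [0, 1, 3, 2, 1]


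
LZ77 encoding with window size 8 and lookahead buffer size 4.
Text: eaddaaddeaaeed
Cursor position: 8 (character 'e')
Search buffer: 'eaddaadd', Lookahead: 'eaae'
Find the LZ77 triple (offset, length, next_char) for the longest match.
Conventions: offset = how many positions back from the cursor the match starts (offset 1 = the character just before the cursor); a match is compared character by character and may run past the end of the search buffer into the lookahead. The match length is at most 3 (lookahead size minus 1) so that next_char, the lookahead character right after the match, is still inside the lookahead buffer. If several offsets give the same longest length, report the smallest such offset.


Try each offset into the search buffer:
  offset=1 (pos 7, char 'd'): match length 0
  offset=2 (pos 6, char 'd'): match length 0
  offset=3 (pos 5, char 'a'): match length 0
  offset=4 (pos 4, char 'a'): match length 0
  offset=5 (pos 3, char 'd'): match length 0
  offset=6 (pos 2, char 'd'): match length 0
  offset=7 (pos 1, char 'a'): match length 0
  offset=8 (pos 0, char 'e'): match length 2
Longest match has length 2 at offset 8.
next_char = character at position 8 + 2 = 10 -> 'a'

Best match: offset=8, length=2 (matching 'ea' starting at position 0)
LZ77 triple: (8, 2, 'a')


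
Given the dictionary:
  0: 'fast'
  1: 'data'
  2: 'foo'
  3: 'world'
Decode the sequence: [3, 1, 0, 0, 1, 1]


Look up each index in the dictionary:
  3 -> 'world'
  1 -> 'data'
  0 -> 'fast'
  0 -> 'fast'
  1 -> 'data'
  1 -> 'data'

Decoded: "world data fast fast data data"


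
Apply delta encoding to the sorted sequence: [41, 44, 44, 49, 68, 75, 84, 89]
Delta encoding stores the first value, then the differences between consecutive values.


First value: 41
Deltas:
  44 - 41 = 3
  44 - 44 = 0
  49 - 44 = 5
  68 - 49 = 19
  75 - 68 = 7
  84 - 75 = 9
  89 - 84 = 5


Delta encoded: [41, 3, 0, 5, 19, 7, 9, 5]


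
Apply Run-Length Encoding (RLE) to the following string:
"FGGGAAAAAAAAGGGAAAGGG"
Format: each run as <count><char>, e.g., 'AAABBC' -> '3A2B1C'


Scanning runs left to right:
  i=0: run of 'F' x 1 -> '1F'
  i=1: run of 'G' x 3 -> '3G'
  i=4: run of 'A' x 8 -> '8A'
  i=12: run of 'G' x 3 -> '3G'
  i=15: run of 'A' x 3 -> '3A'
  i=18: run of 'G' x 3 -> '3G'

RLE = 1F3G8A3G3A3G


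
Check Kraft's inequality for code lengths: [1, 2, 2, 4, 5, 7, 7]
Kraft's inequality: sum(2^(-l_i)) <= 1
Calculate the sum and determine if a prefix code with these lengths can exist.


Sum = 2^(-1) + 2^(-2) + 2^(-2) + 2^(-4) + 2^(-5) + 2^(-7) + 2^(-7)
    = 0.5 + 0.25 + 0.25 + 0.0625 + 0.03125 + 0.0078125 + 0.0078125
    = 142/128 = 1.109375
Since 1.109375 > 1, Kraft's inequality is NOT satisfied.
A prefix code with these lengths CANNOT exist.

Kraft sum = 1.109375. Not satisfied.


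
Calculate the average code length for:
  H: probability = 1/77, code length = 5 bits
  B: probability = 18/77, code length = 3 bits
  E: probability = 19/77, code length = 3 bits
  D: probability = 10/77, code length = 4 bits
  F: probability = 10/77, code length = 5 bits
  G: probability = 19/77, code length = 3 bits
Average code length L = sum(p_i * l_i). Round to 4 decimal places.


Weighted contributions p_i * l_i:
  H: (1/77) * 5 = 5/77
  B: (18/77) * 3 = 54/77
  E: (19/77) * 3 = 57/77
  D: (10/77) * 4 = 40/77
  F: (10/77) * 5 = 50/77
  G: (19/77) * 3 = 57/77
Sum = (5 + 54 + 57 + 40 + 50 + 57)/77 = 263/77

L = 263/77 = 3.4156 bits/symbol


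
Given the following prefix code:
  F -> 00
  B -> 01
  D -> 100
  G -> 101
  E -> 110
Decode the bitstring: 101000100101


Decoding step by step:
Bits 101 -> G
Bits 00 -> F
Bits 01 -> B
Bits 00 -> F
Bits 101 -> G


Decoded message: GFBFG


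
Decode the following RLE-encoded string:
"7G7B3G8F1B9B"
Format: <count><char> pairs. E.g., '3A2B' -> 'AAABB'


Expanding each <count><char> pair:
  7G -> 'GGGGGGG'
  7B -> 'BBBBBBB'
  3G -> 'GGG'
  8F -> 'FFFFFFFF'
  1B -> 'B'
  9B -> 'BBBBBBBBB'

Decoded = GGGGGGGBBBBBBBGGGFFFFFFFFBBBBBBBBBB


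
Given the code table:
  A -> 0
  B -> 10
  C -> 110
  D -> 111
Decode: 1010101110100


Decoding:
10 -> B
10 -> B
10 -> B
111 -> D
0 -> A
10 -> B
0 -> A


Result: BBBDABA


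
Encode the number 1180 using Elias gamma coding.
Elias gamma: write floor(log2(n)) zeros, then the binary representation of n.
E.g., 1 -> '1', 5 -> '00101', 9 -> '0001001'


num_bits = floor(log2(1180)) + 1 = 11
leading_zeros = num_bits - 1 = 10
binary(1180) = 10010011100

Elias gamma(1180) = '0000000000' + '10010011100' = 000000000010010011100 (21 bits)


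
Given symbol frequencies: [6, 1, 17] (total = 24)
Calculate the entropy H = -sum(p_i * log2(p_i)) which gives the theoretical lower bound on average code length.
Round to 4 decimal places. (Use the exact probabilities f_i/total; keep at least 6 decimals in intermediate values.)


Per-symbol terms -p_i * log2(p_i) with p_i = f_i/24:
  p = 6/24 = 0.250000: log2(p) = -2.000000, -p*log2(p) = 0.500000
  p = 1/24 = 0.041667: log2(p) = -4.584963, -p*log2(p) = 0.191040
  p = 17/24 = 0.708333: log2(p) = -0.497500, -p*log2(p) = 0.352396
H = 0.500000 + 0.191040 + 0.352396 = 1.043436

H = 1.0434 bits/symbol


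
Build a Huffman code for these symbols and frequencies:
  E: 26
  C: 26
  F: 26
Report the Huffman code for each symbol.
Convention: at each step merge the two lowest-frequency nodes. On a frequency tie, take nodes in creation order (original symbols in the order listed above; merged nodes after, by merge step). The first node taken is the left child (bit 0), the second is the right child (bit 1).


Huffman tree construction:
Step 1: Merge E(26) + C(26) = 52
Step 2: Merge F(26) + (E+C)(52) = 78
Read each symbol's code off the tree from the root (left child = 0, right child = 1).

Codes:
  E: 10 (length 2)
  C: 11 (length 2)
  F: 0 (length 1)
Average code length: 130/78 = 1.6667 bits/symbol


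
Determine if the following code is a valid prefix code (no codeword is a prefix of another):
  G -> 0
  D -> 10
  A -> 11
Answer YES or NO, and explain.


Checking each pair (does one codeword prefix another?):
  G='0' vs D='10': no prefix
  G='0' vs A='11': no prefix
  D='10' vs G='0': no prefix
  D='10' vs A='11': no prefix
  A='11' vs G='0': no prefix
  A='11' vs D='10': no prefix
No violation found over all pairs.

YES -- this is a valid prefix code. No codeword is a prefix of any other codeword.


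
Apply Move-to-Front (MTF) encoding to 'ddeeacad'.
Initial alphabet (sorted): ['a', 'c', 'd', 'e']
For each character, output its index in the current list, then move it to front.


MTF encoding:
'd': index 2 in ['a', 'c', 'd', 'e'] -> ['d', 'a', 'c', 'e']
'd': index 0 in ['d', 'a', 'c', 'e'] -> ['d', 'a', 'c', 'e']
'e': index 3 in ['d', 'a', 'c', 'e'] -> ['e', 'd', 'a', 'c']
'e': index 0 in ['e', 'd', 'a', 'c'] -> ['e', 'd', 'a', 'c']
'a': index 2 in ['e', 'd', 'a', 'c'] -> ['a', 'e', 'd', 'c']
'c': index 3 in ['a', 'e', 'd', 'c'] -> ['c', 'a', 'e', 'd']
'a': index 1 in ['c', 'a', 'e', 'd'] -> ['a', 'c', 'e', 'd']
'd': index 3 in ['a', 'c', 'e', 'd'] -> ['d', 'a', 'c', 'e']


Output: [2, 0, 3, 0, 2, 3, 1, 3]


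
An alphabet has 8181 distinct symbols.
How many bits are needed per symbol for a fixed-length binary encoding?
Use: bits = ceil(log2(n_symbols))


log2(8181) = 12.9981
Bracket: 2^12 = 4096 < 8181 <= 2^13 = 8192
So ceil(log2(8181)) = 13

bits = ceil(log2(8181)) = ceil(12.9981) = 13 bits


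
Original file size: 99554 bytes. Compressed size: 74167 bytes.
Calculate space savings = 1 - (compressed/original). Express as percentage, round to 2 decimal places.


ratio = compressed/original = 74167/99554 = 0.744993
savings = 1 - ratio = 1 - 0.744993 = 0.255007
as a percentage: 0.255007 * 100 = 25.5%

Space savings = 1 - 74167/99554 = 25.5%


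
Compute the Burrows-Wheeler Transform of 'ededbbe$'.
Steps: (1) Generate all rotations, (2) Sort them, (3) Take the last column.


Rotations (sorted):
  0: $ededbbe -> last char: e
  1: bbe$eded -> last char: d
  2: be$ededb -> last char: b
  3: dbbe$ede -> last char: e
  4: dedbbe$e -> last char: e
  5: e$ededbb -> last char: b
  6: edbbe$ed -> last char: d
  7: ededbbe$ -> last char: $


BWT = edbeebd$
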